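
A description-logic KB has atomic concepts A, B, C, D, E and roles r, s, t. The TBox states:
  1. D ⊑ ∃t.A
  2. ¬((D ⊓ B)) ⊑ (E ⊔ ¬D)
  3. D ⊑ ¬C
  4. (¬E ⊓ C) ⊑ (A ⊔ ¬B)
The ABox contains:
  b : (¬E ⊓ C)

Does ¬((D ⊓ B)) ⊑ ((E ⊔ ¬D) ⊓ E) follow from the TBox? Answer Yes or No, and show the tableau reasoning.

No

1. ¬((D ⊓ B)) ⊑ ((E ⊔ ¬D) ⊓ E)  ⇔  ((¬D ⊔ ¬B) ⊓ ((¬E ⊓ D) ⊔ ¬E)) unsat w.r.t. T
   apply at x₀: ¬((D ⊓ B))⊑(E ⊔ ¬D)
   open: L(x₀) ⊇ {¬C, ¬D, ¬E}
2. Hence ¬((D ⊓ B)) ⊑ ((E ⊔ ¬D) ⊓ E): not entailed.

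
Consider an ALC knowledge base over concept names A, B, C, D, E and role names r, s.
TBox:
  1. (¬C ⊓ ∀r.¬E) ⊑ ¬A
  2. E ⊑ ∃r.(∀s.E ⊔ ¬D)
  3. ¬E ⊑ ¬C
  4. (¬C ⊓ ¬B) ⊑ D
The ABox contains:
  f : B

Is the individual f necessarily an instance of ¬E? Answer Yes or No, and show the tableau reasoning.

No

1. f : ¬E?  L(f) = {B} ∪ {E}
   apply at f: E⊑∃r.(∀s.E ⊔ ¬D)
   open: L(f) ⊇ {B, C, E, ∃r.(∀s.E ⊔ ¬D)} (+ ∃-successors) — f ∉ ¬E possible
2. Hence f : ¬E: not entailed.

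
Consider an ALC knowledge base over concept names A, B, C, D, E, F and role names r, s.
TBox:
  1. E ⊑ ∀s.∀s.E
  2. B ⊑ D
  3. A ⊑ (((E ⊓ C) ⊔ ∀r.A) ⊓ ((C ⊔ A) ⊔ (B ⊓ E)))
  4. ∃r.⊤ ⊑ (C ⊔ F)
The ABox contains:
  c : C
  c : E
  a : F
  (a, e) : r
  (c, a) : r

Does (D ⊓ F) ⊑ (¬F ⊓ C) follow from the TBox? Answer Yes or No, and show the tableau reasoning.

1. (D ⊓ F) ⊑ (¬F ⊓ C)  ⇔  ((D ⊓ F) ⊓ (F ⊔ ¬C)) unsat w.r.t. T
   open: L(x₀) ⊇ {D, F, ¬A, ¬E, ∀r.⊥}
2. Hence (D ⊓ F) ⊑ (¬F ⊓ C): not entailed.

No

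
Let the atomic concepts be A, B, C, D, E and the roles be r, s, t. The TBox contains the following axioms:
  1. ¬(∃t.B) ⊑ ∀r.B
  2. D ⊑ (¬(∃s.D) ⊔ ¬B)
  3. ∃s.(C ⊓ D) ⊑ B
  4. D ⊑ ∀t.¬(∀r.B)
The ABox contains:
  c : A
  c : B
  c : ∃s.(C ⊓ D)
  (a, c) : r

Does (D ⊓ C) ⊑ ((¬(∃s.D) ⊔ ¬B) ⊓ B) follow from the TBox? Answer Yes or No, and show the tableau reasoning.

1. (D ⊓ C) ⊑ ((¬(∃s.D) ⊔ ¬B) ⊓ B)  ⇔  ((D ⊓ C) ⊓ ((∃s.D ⊓ B) ⊔ ¬B)) unsat w.r.t. T
   apply at x₀: D⊑(¬(∃s.D) ⊔ ¬B); D⊑∀t.¬(∀r.B)
   open: L(x₀) ⊇ {C, D, ¬B, ∀s.(¬C ⊔ ¬D), ∀t.∃r.¬B, …} (+ ∃-successors)
2. Hence (D ⊓ C) ⊑ ((¬(∃s.D) ⊔ ¬B) ⊓ B): not entailed.

No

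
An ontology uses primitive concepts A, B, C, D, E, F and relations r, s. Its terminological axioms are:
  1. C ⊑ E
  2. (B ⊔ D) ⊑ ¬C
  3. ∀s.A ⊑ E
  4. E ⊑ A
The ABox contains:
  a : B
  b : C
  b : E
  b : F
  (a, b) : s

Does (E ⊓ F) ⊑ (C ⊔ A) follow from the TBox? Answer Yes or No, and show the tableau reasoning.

1. (E ⊓ F) ⊑ (C ⊔ A)  ⇔  ((E ⊓ F) ⊓ (¬C ⊓ ¬A)) unsat w.r.t. T
   all branches close; clash {A, ¬A} at x₀
2. Hence (E ⊓ F) ⊑ (C ⊔ A): entailed.

Yes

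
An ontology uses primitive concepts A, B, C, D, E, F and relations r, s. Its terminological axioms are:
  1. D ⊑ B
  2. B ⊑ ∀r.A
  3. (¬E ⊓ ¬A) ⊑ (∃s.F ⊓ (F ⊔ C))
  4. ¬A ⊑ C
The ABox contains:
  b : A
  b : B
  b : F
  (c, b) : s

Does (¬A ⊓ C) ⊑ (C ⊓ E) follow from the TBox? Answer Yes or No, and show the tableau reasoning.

1. (¬A ⊓ C) ⊑ (C ⊓ E)  ⇔  ((¬A ⊓ C) ⊓ (¬C ⊔ ¬E)) unsat w.r.t. T
   open: L(x₀) ⊇ {C, ¬A, ¬B, ¬D, ¬E, …} (+ ∃-successors)
2. Hence (¬A ⊓ C) ⊑ (C ⊓ E): not entailed.

No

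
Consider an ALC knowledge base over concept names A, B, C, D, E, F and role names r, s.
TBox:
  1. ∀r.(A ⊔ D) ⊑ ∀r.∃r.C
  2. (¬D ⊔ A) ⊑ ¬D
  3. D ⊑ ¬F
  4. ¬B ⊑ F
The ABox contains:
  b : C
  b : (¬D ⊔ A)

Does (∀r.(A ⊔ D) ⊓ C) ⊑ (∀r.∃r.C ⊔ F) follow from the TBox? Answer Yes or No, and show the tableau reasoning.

Yes

1. (∀r.(A ⊔ D) ⊓ C) ⊑ (∀r.∃r.C ⊔ F)  ⇔  ((∀r.(A ⊔ D) ⊓ C) ⊓ (∃r.∀r.¬C ⊓ ¬F)) unsat w.r.t. T
   all branches close; clash {F, ¬F} at x₀
2. Hence (∀r.(A ⊔ D) ⊓ C) ⊑ (∀r.∃r.C ⊔ F): entailed.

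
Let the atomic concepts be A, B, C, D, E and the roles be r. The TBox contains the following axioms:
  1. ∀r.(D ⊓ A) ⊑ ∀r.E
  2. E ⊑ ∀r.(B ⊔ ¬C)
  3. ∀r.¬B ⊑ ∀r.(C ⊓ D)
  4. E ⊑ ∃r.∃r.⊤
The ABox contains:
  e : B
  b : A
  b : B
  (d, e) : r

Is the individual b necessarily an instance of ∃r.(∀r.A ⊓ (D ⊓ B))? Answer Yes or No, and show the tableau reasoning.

No

1. b : ∃r.(∀r.A ⊓ (D ⊓ B))?  L(b) = {A, B} ∪ {∀r.(∃r.¬A ⊔ (¬D ⊔ ¬B))}
   open: L(b) ⊇ {A, B, ¬E, ∀r.(∃r.¬A ⊔ (¬D ⊔ ¬B)), ∃r.(¬D ⊔ ¬A), …} (+ ∃-successors) — b ∉ ∃r.(∀r.A ⊓ (D ⊓ B)) possible
2. Hence b : ∃r.(∀r.A ⊓ (D ⊓ B)): not entailed.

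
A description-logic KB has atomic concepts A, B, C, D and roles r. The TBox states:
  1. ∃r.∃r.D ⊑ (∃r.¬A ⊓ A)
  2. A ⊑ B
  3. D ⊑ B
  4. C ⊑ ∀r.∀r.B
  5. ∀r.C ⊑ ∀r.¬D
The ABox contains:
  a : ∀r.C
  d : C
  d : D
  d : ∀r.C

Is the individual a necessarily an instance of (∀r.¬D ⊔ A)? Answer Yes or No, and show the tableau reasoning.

1. a : (∀r.¬D ⊔ A)?  L(a) = {∀r.C} ∪ {(∃r.D ⊓ ¬A)}
   clash {A, ¬A} at a — a ∈ (∀r.¬D ⊔ A)
2. Hence a : (∀r.¬D ⊔ A): entailed.

Yes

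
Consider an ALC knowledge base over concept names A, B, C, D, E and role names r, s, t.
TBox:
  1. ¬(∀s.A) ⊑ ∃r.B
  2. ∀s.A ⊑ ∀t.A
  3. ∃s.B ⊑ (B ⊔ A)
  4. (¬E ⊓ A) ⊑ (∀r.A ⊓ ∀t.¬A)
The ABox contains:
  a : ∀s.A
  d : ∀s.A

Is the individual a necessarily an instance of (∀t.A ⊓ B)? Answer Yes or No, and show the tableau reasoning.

1. a : (∀t.A ⊓ B)?  L(a) = {∀s.A} ∪ {(∃t.¬A ⊔ ¬B)}
   apply at a: ∀s.A⊑∀t.A
   open: L(a) ⊇ {E, ¬B, ∀s.A, ∀s.¬B, ∀t.A} — a ∉ (∀t.A ⊓ B) possible
2. Hence a : (∀t.A ⊓ B): not entailed.

No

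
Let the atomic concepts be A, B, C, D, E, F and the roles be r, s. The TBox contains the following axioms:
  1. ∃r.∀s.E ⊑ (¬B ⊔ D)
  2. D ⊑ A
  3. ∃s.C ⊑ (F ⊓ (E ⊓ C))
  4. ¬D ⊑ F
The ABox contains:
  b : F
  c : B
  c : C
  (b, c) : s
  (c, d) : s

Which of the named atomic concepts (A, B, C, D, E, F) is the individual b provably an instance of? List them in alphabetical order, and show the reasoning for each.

1. b : A?  L(b) = {F} ∪ {¬A}
   open: L(b) ⊇ {C, E, F, ¬A, ¬D, …} — b ∉ A possible
2. b : B?  L(b) = {F} ∪ {¬B}
   open: L(b) ⊇ {C, E, F, ¬B, ¬D, …} — b ∉ B possible
3. b : C?  L(b) = {F} ∪ {¬C}
   clash {C, ¬C} at b — b ∈ C
4. b : D?  L(b) = {F} ∪ {¬D}
   open: L(b) ⊇ {C, E, F, ¬D, ∀r.∃s.¬E} — b ∉ D possible
5. b : E?  L(b) = {F} ∪ {¬E}
   clash {E, ¬E} at b — b ∈ E
6. b : F?  L(b) = {F} ∪ {¬F}
   clash {F, ¬F} at b — b ∈ F
7. Entailed for b: {C, E, F}

{C, E, F}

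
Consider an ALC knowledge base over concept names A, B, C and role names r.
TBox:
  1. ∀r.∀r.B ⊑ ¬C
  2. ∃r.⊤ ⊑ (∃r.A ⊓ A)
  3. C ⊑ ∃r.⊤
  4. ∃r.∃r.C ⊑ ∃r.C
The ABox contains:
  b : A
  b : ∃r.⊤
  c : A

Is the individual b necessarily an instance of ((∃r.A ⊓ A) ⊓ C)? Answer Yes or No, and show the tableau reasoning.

No

1. b : ((∃r.A ⊓ A) ⊓ C)?  L(b) = {A, ∃r.⊤} ∪ {((∀r.¬A ⊔ ¬A) ⊔ ¬C)}
   apply at b: ∃r.⊤⊑(∃r.A ⊓ A)
   open: L(b) ⊇ {A, ¬C, ∀r.∀r.¬C, ∃r.A, ∃r.⊤} (+ ∃-successors) — b ∉ ((∃r.A ⊓ A) ⊓ C) possible
2. Hence b : ((∃r.A ⊓ A) ⊓ C): not entailed.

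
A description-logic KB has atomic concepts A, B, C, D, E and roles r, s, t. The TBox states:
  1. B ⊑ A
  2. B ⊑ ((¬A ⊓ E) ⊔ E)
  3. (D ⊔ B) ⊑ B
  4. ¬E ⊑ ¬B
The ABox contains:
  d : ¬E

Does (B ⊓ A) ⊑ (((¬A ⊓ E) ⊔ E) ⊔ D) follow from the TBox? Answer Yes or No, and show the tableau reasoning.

Yes

1. (B ⊓ A) ⊑ (((¬A ⊓ E) ⊔ E) ⊔ D)  ⇔  ((B ⊓ A) ⊓ (((A ⊔ ¬E) ⊓ ¬E) ⊓ ¬D)) unsat w.r.t. T
   all branches close; clash {B, ¬B} at x₀
2. Hence (B ⊓ A) ⊑ (((¬A ⊓ E) ⊔ E) ⊔ D): entailed.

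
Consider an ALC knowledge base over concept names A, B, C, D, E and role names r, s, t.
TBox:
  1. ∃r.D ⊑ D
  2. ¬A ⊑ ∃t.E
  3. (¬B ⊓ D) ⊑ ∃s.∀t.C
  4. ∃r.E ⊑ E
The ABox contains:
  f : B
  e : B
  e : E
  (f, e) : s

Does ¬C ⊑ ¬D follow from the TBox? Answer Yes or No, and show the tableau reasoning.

1. ¬C ⊑ ¬D  ⇔  (¬C ⊓ D) unsat w.r.t. T
   open: L(x₀) ⊇ {A, B, D, ¬C, ∀r.¬E}
2. Hence ¬C ⊑ ¬D: not entailed.

No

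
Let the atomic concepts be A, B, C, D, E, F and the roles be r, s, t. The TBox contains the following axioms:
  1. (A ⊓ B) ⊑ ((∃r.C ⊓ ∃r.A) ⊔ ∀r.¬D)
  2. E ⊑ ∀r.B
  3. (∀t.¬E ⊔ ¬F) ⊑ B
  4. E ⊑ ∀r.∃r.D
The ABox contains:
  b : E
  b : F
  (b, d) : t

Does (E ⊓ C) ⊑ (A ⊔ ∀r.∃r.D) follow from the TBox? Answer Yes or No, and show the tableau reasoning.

Yes

1. (E ⊓ C) ⊑ (A ⊔ ∀r.∃r.D)  ⇔  ((E ⊓ C) ⊓ (¬A ⊓ ∃r.∀r.¬D)) unsat w.r.t. T
   all branches close; clash {D, ¬D} at an ∃-successor
2. Hence (E ⊓ C) ⊑ (A ⊔ ∀r.∃r.D): entailed.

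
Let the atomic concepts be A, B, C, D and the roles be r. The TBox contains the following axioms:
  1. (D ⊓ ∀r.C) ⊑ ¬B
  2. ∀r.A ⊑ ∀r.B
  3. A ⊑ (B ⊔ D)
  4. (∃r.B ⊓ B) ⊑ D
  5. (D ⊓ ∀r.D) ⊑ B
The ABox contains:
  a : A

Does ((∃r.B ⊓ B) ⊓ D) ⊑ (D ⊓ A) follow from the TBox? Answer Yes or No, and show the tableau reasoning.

No

1. ((∃r.B ⊓ B) ⊓ D) ⊑ (D ⊓ A)  ⇔  (((∃r.B ⊓ B) ⊓ D) ⊓ (¬D ⊔ ¬A)) unsat w.r.t. T
   open: L(x₀) ⊇ {B, D, ¬A, ∃r.B, ∃r.¬A, …} (+ ∃-successors)
2. Hence ((∃r.B ⊓ B) ⊓ D) ⊑ (D ⊓ A): not entailed.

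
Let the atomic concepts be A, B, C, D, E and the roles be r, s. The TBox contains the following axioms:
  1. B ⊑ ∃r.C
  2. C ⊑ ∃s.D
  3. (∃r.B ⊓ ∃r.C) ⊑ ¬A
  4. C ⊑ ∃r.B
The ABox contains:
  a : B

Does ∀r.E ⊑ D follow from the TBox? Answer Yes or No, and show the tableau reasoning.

No

1. ∀r.E ⊑ D  ⇔  (∀r.E ⊓ ¬D) unsat w.r.t. T
   open: L(x₀) ⊇ {¬B, ¬C, ¬D, ∀r.E, ∀r.¬B}
2. Hence ∀r.E ⊑ D: not entailed.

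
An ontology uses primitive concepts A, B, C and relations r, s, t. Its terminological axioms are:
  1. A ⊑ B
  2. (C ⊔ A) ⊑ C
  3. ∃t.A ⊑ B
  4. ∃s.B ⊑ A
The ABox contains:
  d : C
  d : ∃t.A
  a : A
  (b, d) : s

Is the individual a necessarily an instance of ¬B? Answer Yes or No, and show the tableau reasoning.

1. a : ¬B?  L(a) = {A} ∪ {B}
   open: L(a) ⊇ {A, B, C} — a ∉ ¬B possible
2. Hence a : ¬B: not entailed.

No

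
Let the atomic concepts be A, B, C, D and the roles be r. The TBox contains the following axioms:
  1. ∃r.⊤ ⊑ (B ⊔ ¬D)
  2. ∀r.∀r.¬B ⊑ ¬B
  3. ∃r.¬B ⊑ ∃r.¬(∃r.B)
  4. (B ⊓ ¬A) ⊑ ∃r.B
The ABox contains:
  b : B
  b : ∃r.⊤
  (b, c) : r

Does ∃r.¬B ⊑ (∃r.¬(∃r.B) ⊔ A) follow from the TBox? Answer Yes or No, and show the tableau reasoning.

Yes

1. ∃r.¬B ⊑ (∃r.¬(∃r.B) ⊔ A)  ⇔  (∃r.¬B ⊓ (∀r.∃r.B ⊓ ¬A)) unsat w.r.t. T
   all branches close; clash {B, ¬B} at an ∃-successor
2. Hence ∃r.¬B ⊑ (∃r.¬(∃r.B) ⊔ A): entailed.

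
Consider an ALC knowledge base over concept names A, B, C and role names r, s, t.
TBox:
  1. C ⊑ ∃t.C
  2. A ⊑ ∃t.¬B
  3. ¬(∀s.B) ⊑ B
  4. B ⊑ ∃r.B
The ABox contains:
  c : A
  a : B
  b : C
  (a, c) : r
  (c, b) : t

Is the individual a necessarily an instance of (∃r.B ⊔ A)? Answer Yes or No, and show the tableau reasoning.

1. a : (∃r.B ⊔ A)?  L(a) = {B} ∪ {(∀r.¬B ⊓ ¬A)}
   clash {B, ¬B} at an ∃-successor — a ∈ (∃r.B ⊔ A)
2. Hence a : (∃r.B ⊔ A): entailed.

Yes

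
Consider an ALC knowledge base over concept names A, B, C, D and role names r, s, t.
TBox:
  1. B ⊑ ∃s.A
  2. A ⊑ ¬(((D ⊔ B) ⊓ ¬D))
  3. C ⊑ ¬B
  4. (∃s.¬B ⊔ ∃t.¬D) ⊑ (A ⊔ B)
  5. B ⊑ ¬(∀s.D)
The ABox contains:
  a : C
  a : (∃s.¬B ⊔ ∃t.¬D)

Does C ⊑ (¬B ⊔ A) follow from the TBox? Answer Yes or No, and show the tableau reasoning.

1. C ⊑ (¬B ⊔ A)  ⇔  (C ⊓ (B ⊓ ¬A)) unsat w.r.t. T
   all branches close; clash {B, ¬B} at x₀
2. Hence C ⊑ (¬B ⊔ A): entailed.

Yes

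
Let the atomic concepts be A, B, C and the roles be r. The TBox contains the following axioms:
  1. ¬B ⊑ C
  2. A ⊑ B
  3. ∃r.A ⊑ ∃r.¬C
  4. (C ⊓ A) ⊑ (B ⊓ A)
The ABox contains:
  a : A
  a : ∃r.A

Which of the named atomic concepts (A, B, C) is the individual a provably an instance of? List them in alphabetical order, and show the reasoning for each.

1. a : A?  L(a) = {A, ∃r.A} ∪ {¬A}
   clash {A, ¬A} at a — a ∈ A
2. a : B?  L(a) = {A, ∃r.A} ∪ {¬B}
   clash {B, ¬B} at a — a ∈ B
3. a : C?  L(a) = {A, ∃r.A} ∪ {¬C}
   apply at a: A⊑B; ∃r.A⊑∃r.¬C
   open: L(a) ⊇ {A, B, ¬C, ∃r.A, ∃r.¬C} (+ ∃-successors) — a ∉ C possible
4. Entailed for a: {A, B}

{A, B}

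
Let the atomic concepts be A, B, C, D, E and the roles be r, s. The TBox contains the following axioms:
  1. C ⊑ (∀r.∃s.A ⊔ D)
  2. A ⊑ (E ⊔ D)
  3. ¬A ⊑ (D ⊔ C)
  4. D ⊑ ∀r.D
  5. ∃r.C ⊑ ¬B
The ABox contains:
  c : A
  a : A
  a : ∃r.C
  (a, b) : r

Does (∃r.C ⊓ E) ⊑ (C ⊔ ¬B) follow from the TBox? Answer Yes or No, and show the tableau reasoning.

1. (∃r.C ⊓ E) ⊑ (C ⊔ ¬B)  ⇔  ((∃r.C ⊓ E) ⊓ (¬C ⊓ B)) unsat w.r.t. T
   all branches close; clash {C, ¬C} at x₀
2. Hence (∃r.C ⊓ E) ⊑ (C ⊔ ¬B): entailed.

Yes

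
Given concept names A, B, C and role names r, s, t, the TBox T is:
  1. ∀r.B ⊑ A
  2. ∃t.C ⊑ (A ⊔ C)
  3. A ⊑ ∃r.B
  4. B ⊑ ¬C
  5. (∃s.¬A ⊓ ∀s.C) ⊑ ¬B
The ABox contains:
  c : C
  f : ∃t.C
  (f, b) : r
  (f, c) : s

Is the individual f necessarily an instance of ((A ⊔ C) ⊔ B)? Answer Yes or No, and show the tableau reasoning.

Yes

1. f : ((A ⊔ C) ⊔ B)?  L(f) = {∃t.C} ∪ {((¬A ⊓ ¬C) ⊓ ¬B)}
   clash {C, ¬C} at f — f ∈ ((A ⊔ C) ⊔ B)
2. Hence f : ((A ⊔ C) ⊔ B): entailed.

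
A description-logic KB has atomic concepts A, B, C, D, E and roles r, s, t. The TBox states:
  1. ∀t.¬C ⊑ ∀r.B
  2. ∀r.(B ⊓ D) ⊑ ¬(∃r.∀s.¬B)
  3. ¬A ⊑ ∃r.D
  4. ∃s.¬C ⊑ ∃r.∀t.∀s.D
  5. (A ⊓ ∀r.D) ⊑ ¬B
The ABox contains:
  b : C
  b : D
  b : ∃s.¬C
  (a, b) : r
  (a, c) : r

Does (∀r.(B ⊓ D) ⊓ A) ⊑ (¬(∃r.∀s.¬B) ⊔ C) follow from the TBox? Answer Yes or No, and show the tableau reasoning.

1. (∀r.(B ⊓ D) ⊓ A) ⊑ (¬(∃r.∀s.¬B) ⊔ C)  ⇔  ((∀r.(B ⊓ D) ⊓ A) ⊓ (∃r.∀s.¬B ⊓ ¬C)) unsat w.r.t. T
   all branches close; clash {B, ¬B} at an ∃-successor
2. Hence (∀r.(B ⊓ D) ⊓ A) ⊑ (¬(∃r.∀s.¬B) ⊔ C): entailed.

Yes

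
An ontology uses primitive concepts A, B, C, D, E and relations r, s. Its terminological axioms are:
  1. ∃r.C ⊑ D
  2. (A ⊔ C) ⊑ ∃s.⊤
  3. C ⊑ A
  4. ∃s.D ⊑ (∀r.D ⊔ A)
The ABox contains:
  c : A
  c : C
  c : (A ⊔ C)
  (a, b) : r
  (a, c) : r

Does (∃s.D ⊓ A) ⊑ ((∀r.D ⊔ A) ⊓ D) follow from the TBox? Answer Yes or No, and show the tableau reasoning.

1. (∃s.D ⊓ A) ⊑ ((∀r.D ⊔ A) ⊓ D)  ⇔  ((∃s.D ⊓ A) ⊓ ((∃r.¬D ⊓ ¬A) ⊔ ¬D)) unsat w.r.t. T
   apply at x₀: ∃s.D⊑(∀r.D ⊔ A)
   open: L(x₀) ⊇ {A, ¬D, ∀r.¬C, ∃s.D, ∃s.⊤} (+ ∃-successors)
2. Hence (∃s.D ⊓ A) ⊑ ((∀r.D ⊔ A) ⊓ D): not entailed.

No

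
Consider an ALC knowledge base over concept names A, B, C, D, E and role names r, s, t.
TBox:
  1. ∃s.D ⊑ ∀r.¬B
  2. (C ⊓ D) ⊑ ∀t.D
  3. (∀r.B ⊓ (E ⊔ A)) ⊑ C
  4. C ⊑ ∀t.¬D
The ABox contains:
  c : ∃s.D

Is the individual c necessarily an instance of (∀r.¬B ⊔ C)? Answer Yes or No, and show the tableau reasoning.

Yes

1. c : (∀r.¬B ⊔ C)?  L(c) = {∃s.D} ∪ {(∃r.B ⊓ ¬C)}
   clash {C, ¬C} at c — c ∈ (∀r.¬B ⊔ C)
2. Hence c : (∀r.¬B ⊔ C): entailed.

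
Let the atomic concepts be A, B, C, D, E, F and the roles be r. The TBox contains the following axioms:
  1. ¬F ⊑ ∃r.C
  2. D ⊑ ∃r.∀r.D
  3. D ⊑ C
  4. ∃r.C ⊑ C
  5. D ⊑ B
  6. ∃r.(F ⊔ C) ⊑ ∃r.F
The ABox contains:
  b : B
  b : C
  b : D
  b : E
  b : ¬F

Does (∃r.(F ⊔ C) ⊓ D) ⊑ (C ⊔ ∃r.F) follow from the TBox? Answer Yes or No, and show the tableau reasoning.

1. (∃r.(F ⊔ C) ⊓ D) ⊑ (C ⊔ ∃r.F)  ⇔  ((∃r.(F ⊔ C) ⊓ D) ⊓ (¬C ⊓ ∀r.¬F)) unsat w.r.t. T
   all branches close; clash {C, ¬C} at x₀
2. Hence (∃r.(F ⊔ C) ⊓ D) ⊑ (C ⊔ ∃r.F): entailed.

Yes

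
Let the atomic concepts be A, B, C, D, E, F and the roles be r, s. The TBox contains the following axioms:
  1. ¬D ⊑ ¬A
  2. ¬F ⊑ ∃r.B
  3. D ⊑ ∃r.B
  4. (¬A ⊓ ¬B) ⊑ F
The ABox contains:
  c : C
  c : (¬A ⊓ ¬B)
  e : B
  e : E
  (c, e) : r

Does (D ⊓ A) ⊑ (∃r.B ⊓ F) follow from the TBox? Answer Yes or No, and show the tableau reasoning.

No

1. (D ⊓ A) ⊑ (∃r.B ⊓ F)  ⇔  ((D ⊓ A) ⊓ (∀r.¬B ⊔ ¬F)) unsat w.r.t. T
   apply at x₀: D⊑∃r.B
   open: L(x₀) ⊇ {A, D, ¬F, ∃r.B} (+ ∃-successors)
2. Hence (D ⊓ A) ⊑ (∃r.B ⊓ F): not entailed.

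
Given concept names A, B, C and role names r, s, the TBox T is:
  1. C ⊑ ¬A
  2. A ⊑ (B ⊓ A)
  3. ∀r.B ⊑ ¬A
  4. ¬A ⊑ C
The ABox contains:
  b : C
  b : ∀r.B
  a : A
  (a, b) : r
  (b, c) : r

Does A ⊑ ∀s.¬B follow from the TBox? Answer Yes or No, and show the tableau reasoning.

No

1. A ⊑ ∀s.¬B  ⇔  (A ⊓ ∃s.B) unsat w.r.t. T
   apply at x₀: A⊑(B ⊓ A)
   open: L(x₀) ⊇ {A, B, ¬C, ∃r.¬B, ∃s.B} (+ ∃-successors)
2. Hence A ⊑ ∀s.¬B: not entailed.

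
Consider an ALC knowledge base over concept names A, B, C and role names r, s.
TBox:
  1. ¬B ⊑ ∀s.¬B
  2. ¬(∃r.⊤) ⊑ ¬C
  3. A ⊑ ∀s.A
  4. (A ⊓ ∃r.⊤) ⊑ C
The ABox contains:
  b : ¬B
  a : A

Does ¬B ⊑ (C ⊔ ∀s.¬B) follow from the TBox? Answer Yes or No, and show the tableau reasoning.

Yes

1. ¬B ⊑ (C ⊔ ∀s.¬B)  ⇔  (¬B ⊓ (¬C ⊓ ∃s.B)) unsat w.r.t. T
   all branches close; clash {C, ¬C} at x₀
2. Hence ¬B ⊑ (C ⊔ ∀s.¬B): entailed.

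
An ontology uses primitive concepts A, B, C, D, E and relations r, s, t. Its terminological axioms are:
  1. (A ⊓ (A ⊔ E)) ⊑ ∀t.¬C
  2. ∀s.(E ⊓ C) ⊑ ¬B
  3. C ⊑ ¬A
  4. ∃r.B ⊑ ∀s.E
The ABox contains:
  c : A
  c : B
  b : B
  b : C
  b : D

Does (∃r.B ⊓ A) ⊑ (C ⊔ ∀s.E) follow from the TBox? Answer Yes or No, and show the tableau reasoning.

Yes

1. (∃r.B ⊓ A) ⊑ (C ⊔ ∀s.E)  ⇔  ((∃r.B ⊓ A) ⊓ (¬C ⊓ ∃s.¬E)) unsat w.r.t. T
   all branches close; clash {E, ¬E} at an ∃-successor
2. Hence (∃r.B ⊓ A) ⊑ (C ⊔ ∀s.E): entailed.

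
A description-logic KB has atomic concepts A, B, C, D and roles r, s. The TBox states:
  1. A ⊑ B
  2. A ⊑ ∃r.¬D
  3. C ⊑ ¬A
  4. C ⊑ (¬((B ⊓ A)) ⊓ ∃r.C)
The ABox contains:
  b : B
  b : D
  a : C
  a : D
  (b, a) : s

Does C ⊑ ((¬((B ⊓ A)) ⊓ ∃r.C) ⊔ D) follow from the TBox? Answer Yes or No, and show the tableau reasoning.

1. C ⊑ ((¬((B ⊓ A)) ⊓ ∃r.C) ⊔ D)  ⇔  (C ⊓ (((B ⊓ A) ⊔ ∀r.¬C) ⊓ ¬D)) unsat w.r.t. T
   all branches close; clash {C, ¬C} at an ∃-successor
2. Hence C ⊑ ((¬((B ⊓ A)) ⊓ ∃r.C) ⊔ D): entailed.

Yes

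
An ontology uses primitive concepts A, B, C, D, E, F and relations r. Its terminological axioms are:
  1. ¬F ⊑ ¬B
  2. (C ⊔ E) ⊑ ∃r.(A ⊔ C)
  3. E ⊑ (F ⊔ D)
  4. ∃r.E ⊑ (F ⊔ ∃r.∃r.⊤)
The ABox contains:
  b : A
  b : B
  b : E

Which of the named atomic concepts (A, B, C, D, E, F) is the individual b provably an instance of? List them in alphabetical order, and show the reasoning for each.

1. b : A?  L(b) = {A, B, E} ∪ {¬A}
   clash {A, ¬A} at b — b ∈ A
2. b : B?  L(b) = {A, B, E} ∪ {¬B}
   clash {B, ¬B} at b — b ∈ B
3. b : C?  L(b) = {A, B, E} ∪ {¬C}
   apply at b: E⊑(F ⊔ D)
   open: L(b) ⊇ {A, B, E, F, ¬C, …} (+ ∃-successors) — b ∉ C possible
4. b : D?  L(b) = {A, B, E} ∪ {¬D}
   apply at b: E⊑(F ⊔ D)
   open: L(b) ⊇ {A, B, E, F, ¬D, …} (+ ∃-successors) — b ∉ D possible
5. b : E?  L(b) = {A, B, E} ∪ {¬E}
   clash {E, ¬E} at b — b ∈ E
6. b : F?  L(b) = {A, B, E} ∪ {¬F}
   clash {B, ¬B} at b — b ∈ F
7. Entailed for b: {A, B, E, F}

{A, B, E, F}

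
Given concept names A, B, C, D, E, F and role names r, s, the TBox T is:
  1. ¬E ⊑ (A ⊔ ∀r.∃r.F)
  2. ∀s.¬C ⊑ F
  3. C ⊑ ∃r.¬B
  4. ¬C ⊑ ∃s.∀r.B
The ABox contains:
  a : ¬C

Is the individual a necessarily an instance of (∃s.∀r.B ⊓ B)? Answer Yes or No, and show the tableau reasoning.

1. a : (∃s.∀r.B ⊓ B)?  L(a) = {¬C} ∪ {(∀s.∃r.¬B ⊔ ¬B)}
   apply at a: ¬C⊑∃s.∀r.B
   open: L(a) ⊇ {E, ¬B, ¬C, ∃s.C, ∃s.∀r.B} (+ ∃-successors) — a ∉ (∃s.∀r.B ⊓ B) possible
2. Hence a : (∃s.∀r.B ⊓ B): not entailed.

No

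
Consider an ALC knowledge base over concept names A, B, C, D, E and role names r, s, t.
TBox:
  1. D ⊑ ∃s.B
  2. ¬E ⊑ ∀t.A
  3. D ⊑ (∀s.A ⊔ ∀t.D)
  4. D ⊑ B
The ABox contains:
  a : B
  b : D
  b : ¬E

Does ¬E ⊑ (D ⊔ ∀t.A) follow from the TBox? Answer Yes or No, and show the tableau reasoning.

Yes

1. ¬E ⊑ (D ⊔ ∀t.A)  ⇔  (¬E ⊓ (¬D ⊓ ∃t.¬A)) unsat w.r.t. T
   all branches close; clash {A, ¬A} at an ∃-successor
2. Hence ¬E ⊑ (D ⊔ ∀t.A): entailed.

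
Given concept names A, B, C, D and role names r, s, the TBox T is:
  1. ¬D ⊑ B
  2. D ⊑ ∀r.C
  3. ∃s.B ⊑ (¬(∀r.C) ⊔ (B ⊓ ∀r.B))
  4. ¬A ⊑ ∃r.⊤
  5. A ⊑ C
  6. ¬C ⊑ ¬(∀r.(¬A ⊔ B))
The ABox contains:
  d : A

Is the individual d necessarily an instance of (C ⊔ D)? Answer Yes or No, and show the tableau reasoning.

1. d : (C ⊔ D)?  L(d) = {A} ∪ {(¬C ⊓ ¬D)}
   clash {C, ¬C} at d — d ∈ (C ⊔ D)
2. Hence d : (C ⊔ D): entailed.

Yes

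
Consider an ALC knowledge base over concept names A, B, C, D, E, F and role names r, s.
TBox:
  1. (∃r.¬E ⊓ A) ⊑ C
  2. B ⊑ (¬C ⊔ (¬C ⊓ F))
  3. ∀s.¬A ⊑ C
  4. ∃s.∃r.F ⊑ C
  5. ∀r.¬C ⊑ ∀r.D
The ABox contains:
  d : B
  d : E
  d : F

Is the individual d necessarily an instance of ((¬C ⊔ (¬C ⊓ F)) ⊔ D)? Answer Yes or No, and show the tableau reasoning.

Yes

1. d : ((¬C ⊔ (¬C ⊓ F)) ⊔ D)?  L(d) = {B, E, F} ∪ {((C ⊓ (C ⊔ ¬F)) ⊓ ¬D)}
   clash {C, ¬C} at d — d ∈ ((¬C ⊔ (¬C ⊓ F)) ⊔ D)
2. Hence d : ((¬C ⊔ (¬C ⊓ F)) ⊔ D): entailed.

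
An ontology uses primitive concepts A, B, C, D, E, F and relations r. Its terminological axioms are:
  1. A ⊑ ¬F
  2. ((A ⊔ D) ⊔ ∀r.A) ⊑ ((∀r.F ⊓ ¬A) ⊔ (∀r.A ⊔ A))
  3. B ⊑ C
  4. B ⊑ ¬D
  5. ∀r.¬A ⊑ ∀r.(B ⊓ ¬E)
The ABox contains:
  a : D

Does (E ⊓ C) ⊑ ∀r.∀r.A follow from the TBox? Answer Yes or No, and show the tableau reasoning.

1. (E ⊓ C) ⊑ ∀r.∀r.A  ⇔  ((E ⊓ C) ⊓ ∃r.∃r.¬A) unsat w.r.t. T
   open: L(x₀) ⊇ {C, E, ¬A, ¬B, ¬D, …} (+ ∃-successors)
2. Hence (E ⊓ C) ⊑ ∀r.∀r.A: not entailed.

No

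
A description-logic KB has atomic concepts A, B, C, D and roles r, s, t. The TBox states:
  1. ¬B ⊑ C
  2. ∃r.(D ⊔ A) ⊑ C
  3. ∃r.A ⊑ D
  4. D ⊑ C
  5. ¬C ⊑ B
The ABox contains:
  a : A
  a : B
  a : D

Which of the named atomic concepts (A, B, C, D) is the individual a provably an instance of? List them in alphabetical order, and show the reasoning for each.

1. a : A?  L(a) = {A, B, D} ∪ {¬A}
   clash {A, ¬A} at a — a ∈ A
2. a : B?  L(a) = {A, B, D} ∪ {¬B}
   clash {B, ¬B} at a — a ∈ B
3. a : C?  L(a) = {A, B, D} ∪ {¬C}
   clash {C, ¬C} at a — a ∈ C
4. a : D?  L(a) = {A, B, D} ∪ {¬D}
   clash {D, ¬D} at a — a ∈ D
5. Entailed for a: {A, B, C, D}

{A, B, C, D}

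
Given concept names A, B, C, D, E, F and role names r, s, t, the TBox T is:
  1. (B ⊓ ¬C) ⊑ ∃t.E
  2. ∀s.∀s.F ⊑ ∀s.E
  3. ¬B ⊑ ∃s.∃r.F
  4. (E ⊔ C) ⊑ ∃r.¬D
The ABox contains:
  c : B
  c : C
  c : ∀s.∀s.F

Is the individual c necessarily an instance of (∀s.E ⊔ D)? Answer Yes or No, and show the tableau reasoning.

1. c : (∀s.E ⊔ D)?  L(c) = {B, C, ∀s.∀s.F} ∪ {(∃s.¬E ⊓ ¬D)}
   clash {E, ¬E} at an ∃-successor — c ∈ (∀s.E ⊔ D)
2. Hence c : (∀s.E ⊔ D): entailed.

Yes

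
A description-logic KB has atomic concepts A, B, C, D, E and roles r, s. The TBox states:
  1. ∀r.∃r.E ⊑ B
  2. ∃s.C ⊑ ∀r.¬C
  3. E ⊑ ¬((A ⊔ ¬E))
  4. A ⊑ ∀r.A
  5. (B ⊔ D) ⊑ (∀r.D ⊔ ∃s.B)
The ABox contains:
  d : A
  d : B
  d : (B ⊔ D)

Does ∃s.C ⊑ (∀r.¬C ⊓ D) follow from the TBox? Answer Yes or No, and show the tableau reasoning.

No

1. ∃s.C ⊑ (∀r.¬C ⊓ D)  ⇔  (∃s.C ⊓ (∃r.C ⊔ ¬D)) unsat w.r.t. T
   apply at x₀: ∃s.C⊑∀r.¬C
   open: L(x₀) ⊇ {¬A, ¬B, ¬D, ¬E, ∀r.¬C, …} (+ ∃-successors)
2. Hence ∃s.C ⊑ (∀r.¬C ⊓ D): not entailed.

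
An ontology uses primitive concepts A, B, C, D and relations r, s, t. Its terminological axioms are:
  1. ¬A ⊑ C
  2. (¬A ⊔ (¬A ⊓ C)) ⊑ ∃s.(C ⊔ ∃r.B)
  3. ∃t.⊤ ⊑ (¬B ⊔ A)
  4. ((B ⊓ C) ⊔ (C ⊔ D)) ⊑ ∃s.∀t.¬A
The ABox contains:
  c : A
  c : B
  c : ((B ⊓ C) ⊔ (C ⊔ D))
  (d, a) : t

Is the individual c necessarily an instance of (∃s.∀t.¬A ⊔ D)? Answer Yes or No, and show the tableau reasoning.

1. c : (∃s.∀t.¬A ⊔ D)?  L(c) = {A, B, ((B ⊓ C) ⊔ (C ⊔ D))} ∪ {(∀s.∃t.A ⊓ ¬D)}
   clash {D, ¬D} at c — c ∈ (∃s.∀t.¬A ⊔ D)
2. Hence c : (∃s.∀t.¬A ⊔ D): entailed.

Yes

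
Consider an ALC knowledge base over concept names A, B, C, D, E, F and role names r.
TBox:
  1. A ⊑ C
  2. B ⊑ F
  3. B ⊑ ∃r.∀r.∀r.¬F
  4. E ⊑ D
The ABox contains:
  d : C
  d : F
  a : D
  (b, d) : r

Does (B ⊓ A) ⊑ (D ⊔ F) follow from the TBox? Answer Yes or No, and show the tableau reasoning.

1. (B ⊓ A) ⊑ (D ⊔ F)  ⇔  ((B ⊓ A) ⊓ (¬D ⊓ ¬F)) unsat w.r.t. T
   all branches close; clash {F, ¬F} at x₀
2. Hence (B ⊓ A) ⊑ (D ⊔ F): entailed.

Yes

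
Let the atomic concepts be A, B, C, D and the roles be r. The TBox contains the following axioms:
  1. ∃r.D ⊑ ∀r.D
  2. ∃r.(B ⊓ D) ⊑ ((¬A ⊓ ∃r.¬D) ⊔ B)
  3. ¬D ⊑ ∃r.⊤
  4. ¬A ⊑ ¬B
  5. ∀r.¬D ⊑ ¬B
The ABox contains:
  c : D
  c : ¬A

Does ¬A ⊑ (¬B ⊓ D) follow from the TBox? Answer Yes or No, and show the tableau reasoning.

1. ¬A ⊑ (¬B ⊓ D)  ⇔  (¬A ⊓ (B ⊔ ¬D)) unsat w.r.t. T
   apply at x₀: ¬A⊑¬B
   open: L(x₀) ⊇ {¬A, ¬B, ¬D, ∀r.(¬B ⊔ ¬D), ∀r.¬D, …} (+ ∃-successors)
2. Hence ¬A ⊑ (¬B ⊓ D): not entailed.

No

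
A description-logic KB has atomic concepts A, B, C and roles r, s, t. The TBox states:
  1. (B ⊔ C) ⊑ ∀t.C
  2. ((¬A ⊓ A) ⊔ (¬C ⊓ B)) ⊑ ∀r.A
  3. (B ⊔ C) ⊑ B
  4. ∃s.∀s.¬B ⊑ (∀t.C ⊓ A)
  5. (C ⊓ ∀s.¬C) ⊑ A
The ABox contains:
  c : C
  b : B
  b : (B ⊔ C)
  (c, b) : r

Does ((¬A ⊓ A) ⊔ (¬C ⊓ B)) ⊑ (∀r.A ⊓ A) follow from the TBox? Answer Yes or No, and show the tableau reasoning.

No

1. ((¬A ⊓ A) ⊔ (¬C ⊓ B)) ⊑ (∀r.A ⊓ A)  ⇔  (((¬A ⊓ A) ⊔ (¬C ⊓ B)) ⊓ (∃r.¬A ⊔ ¬A)) unsat w.r.t. T
   apply at x₀: ((¬A ⊓ A) ⊔ (¬C ⊓ B))⊑∀r.A
   open: L(x₀) ⊇ {B, ¬A, ¬C, ∀r.A, ∀s.∃s.B, …}
2. Hence ((¬A ⊓ A) ⊔ (¬C ⊓ B)) ⊑ (∀r.A ⊓ A): not entailed.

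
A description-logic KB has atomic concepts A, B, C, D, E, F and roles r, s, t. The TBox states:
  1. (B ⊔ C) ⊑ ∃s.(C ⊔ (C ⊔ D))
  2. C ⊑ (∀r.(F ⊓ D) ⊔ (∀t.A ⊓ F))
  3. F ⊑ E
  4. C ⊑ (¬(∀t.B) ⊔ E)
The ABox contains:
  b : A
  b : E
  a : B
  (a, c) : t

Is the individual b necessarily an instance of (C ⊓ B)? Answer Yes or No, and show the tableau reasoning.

1. b : (C ⊓ B)?  L(b) = {A, E} ∪ {(¬C ⊔ ¬B)}
   open: L(b) ⊇ {A, E, ¬B, ¬C} — b ∉ (C ⊓ B) possible
2. Hence b : (C ⊓ B): not entailed.

No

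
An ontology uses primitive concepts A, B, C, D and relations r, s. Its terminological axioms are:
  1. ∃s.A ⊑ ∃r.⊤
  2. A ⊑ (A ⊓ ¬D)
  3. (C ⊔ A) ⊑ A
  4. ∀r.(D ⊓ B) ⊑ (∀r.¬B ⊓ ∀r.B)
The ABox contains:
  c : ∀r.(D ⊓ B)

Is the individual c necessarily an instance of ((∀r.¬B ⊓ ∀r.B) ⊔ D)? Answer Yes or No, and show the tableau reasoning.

1. c : ((∀r.¬B ⊓ ∀r.B) ⊔ D)?  L(c) = {∀r.(D ⊓ B)} ∪ {((∃r.B ⊔ ∃r.¬B) ⊓ ¬D)}
   clash {B, ¬B} at an ∃-successor — c ∈ ((∀r.¬B ⊓ ∀r.B) ⊔ D)
2. Hence c : ((∀r.¬B ⊓ ∀r.B) ⊔ D): entailed.

Yes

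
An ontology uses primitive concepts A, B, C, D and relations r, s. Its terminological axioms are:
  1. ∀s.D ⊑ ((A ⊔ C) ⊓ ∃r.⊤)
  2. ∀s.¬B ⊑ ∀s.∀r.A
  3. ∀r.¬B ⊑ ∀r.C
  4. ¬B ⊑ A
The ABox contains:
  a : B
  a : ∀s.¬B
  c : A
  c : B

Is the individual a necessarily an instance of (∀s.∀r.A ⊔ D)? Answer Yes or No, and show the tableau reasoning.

1. a : (∀s.∀r.A ⊔ D)?  L(a) = {B, ∀s.¬B} ∪ {(∃s.∃r.¬A ⊓ ¬D)}
   clash {A, ¬A} at an ∃-successor — a ∈ (∀s.∀r.A ⊔ D)
2. Hence a : (∀s.∀r.A ⊔ D): entailed.

Yes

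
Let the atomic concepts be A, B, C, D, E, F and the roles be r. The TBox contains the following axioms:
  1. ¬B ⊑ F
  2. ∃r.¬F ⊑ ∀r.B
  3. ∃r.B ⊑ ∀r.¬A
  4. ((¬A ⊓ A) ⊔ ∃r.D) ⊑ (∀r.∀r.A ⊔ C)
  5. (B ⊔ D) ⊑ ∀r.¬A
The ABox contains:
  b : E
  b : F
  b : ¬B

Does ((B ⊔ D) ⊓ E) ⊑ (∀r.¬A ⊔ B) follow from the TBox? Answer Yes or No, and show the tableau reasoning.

Yes

1. ((B ⊔ D) ⊓ E) ⊑ (∀r.¬A ⊔ B)  ⇔  (((B ⊔ D) ⊓ E) ⊓ (∃r.A ⊓ ¬B)) unsat w.r.t. T
   all branches close; clash {A, ¬A} at an ∃-successor
2. Hence ((B ⊔ D) ⊓ E) ⊑ (∀r.¬A ⊔ B): entailed.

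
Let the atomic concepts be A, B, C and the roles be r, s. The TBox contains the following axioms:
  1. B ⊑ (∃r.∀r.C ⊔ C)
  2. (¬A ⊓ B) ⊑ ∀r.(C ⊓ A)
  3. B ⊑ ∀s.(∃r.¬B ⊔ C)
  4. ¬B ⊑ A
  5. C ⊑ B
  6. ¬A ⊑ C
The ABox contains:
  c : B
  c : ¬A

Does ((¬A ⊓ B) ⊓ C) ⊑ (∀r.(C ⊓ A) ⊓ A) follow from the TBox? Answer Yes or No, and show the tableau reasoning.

1. ((¬A ⊓ B) ⊓ C) ⊑ (∀r.(C ⊓ A) ⊓ A)  ⇔  (((¬A ⊓ B) ⊓ C) ⊓ (∃r.(¬C ⊔ ¬A) ⊔ ¬A)) unsat w.r.t. T
   apply at x₀: B⊑(∃r.∀r.C ⊔ C); (¬A ⊓ B)⊑∀r.(C ⊓ A); B⊑∀s.(∃r.¬B ⊔ C)
   open: L(x₀) ⊇ {B, C, ¬A, ∀r.(C ⊓ A), ∀s.(∃r.¬B ⊔ C)}
2. Hence ((¬A ⊓ B) ⊓ C) ⊑ (∀r.(C ⊓ A) ⊓ A): not entailed.

No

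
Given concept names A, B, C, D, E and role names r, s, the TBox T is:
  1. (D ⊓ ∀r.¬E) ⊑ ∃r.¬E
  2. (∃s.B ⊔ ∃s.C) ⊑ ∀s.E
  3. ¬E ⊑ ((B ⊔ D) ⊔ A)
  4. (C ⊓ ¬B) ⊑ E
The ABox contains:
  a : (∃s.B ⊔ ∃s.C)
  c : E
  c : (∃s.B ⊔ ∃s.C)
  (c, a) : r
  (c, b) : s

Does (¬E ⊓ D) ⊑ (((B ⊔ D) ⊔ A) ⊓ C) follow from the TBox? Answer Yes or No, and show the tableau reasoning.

No

1. (¬E ⊓ D) ⊑ (((B ⊔ D) ⊔ A) ⊓ C)  ⇔  ((¬E ⊓ D) ⊓ (((¬B ⊓ ¬D) ⊓ ¬A) ⊔ ¬C)) unsat w.r.t. T
   apply at x₀: ¬E⊑((B ⊔ D) ⊔ A)
   open: L(x₀) ⊇ {D, ¬C, ¬E, ∀s.¬B, ∀s.¬C, …} (+ ∃-successors)
2. Hence (¬E ⊓ D) ⊑ (((B ⊔ D) ⊔ A) ⊓ C): not entailed.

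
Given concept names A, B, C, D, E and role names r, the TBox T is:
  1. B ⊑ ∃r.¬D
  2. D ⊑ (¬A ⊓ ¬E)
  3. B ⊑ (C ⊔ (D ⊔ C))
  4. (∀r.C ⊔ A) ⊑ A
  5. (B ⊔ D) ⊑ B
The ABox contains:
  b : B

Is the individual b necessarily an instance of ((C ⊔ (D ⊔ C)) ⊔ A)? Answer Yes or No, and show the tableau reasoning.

1. b : ((C ⊔ (D ⊔ C)) ⊔ A)?  L(b) = {B} ∪ {((¬C ⊓ (¬D ⊓ ¬C)) ⊓ ¬A)}
   clash {C, ¬C} at b — b ∈ ((C ⊔ (D ⊔ C)) ⊔ A)
2. Hence b : ((C ⊔ (D ⊔ C)) ⊔ A): entailed.

Yes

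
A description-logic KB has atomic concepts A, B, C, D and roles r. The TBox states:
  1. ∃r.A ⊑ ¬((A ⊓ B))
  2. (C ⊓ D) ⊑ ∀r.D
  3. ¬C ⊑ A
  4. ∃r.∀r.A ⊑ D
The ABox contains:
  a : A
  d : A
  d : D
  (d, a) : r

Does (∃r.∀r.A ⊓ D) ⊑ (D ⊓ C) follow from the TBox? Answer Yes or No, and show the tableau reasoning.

1. (∃r.∀r.A ⊓ D) ⊑ (D ⊓ C)  ⇔  ((∃r.∀r.A ⊓ D) ⊓ (¬D ⊔ ¬C)) unsat w.r.t. T
   open: L(x₀) ⊇ {A, D, ¬C, ∀r.¬A, ∃r.∀r.A} (+ ∃-successors)
2. Hence (∃r.∀r.A ⊓ D) ⊑ (D ⊓ C): not entailed.

No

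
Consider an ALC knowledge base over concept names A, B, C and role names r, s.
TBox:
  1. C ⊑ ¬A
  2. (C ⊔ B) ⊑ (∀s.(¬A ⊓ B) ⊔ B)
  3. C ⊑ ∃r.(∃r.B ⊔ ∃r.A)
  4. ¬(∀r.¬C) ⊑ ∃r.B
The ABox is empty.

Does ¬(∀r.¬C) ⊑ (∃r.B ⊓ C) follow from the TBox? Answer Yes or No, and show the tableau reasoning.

1. ¬(∀r.¬C) ⊑ (∃r.B ⊓ C)  ⇔  (∃r.C ⊓ (∀r.¬B ⊔ ¬C)) unsat w.r.t. T
   apply at x₀: ¬(∀r.¬C)⊑∃r.B
   open: L(x₀) ⊇ {¬B, ¬C, ∃r.B, ∃r.C} (+ ∃-successors)
2. Hence ¬(∀r.¬C) ⊑ (∃r.B ⊓ C): not entailed.

No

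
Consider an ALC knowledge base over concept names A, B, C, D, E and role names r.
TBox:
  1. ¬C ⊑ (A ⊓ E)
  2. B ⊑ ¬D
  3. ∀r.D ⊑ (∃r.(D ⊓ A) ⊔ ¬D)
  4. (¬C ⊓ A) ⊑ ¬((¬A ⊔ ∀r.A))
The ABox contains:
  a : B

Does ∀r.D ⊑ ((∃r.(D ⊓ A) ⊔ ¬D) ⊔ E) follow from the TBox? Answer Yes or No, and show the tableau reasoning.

Yes

1. ∀r.D ⊑ ((∃r.(D ⊓ A) ⊔ ¬D) ⊔ E)  ⇔  (∀r.D ⊓ ((∀r.(¬D ⊔ ¬A) ⊓ D) ⊓ ¬E)) unsat w.r.t. T
   all branches close; clash {E, ¬E} at x₀
2. Hence ∀r.D ⊑ ((∃r.(D ⊓ A) ⊔ ¬D) ⊔ E): entailed.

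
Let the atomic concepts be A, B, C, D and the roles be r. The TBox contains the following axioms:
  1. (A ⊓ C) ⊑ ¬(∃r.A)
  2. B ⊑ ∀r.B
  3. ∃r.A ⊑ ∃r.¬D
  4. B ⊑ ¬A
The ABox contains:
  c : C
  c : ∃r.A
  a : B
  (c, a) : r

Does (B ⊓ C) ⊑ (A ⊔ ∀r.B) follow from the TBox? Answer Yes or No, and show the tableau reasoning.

Yes

1. (B ⊓ C) ⊑ (A ⊔ ∀r.B)  ⇔  ((B ⊓ C) ⊓ (¬A ⊓ ∃r.¬B)) unsat w.r.t. T
   all branches close; clash {B, ¬B} at an ∃-successor
2. Hence (B ⊓ C) ⊑ (A ⊔ ∀r.B): entailed.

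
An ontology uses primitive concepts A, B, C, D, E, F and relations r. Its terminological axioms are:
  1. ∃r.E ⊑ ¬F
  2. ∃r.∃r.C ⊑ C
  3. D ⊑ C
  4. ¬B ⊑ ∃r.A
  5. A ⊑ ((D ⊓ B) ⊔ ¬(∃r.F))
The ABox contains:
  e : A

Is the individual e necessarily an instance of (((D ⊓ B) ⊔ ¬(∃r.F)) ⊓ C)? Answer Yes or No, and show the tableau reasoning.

1. e : (((D ⊓ B) ⊔ ¬(∃r.F)) ⊓ C)?  L(e) = {A} ∪ {(((¬D ⊔ ¬B) ⊓ ∃r.F) ⊔ ¬C)}
   apply at e: A⊑((D ⊓ B) ⊔ ¬(∃r.F))
   open: L(e) ⊇ {A, B, ¬C, ¬D, ∀r.¬E, …} — e ∉ (((D ⊓ B) ⊔ ¬(∃r.F)) ⊓ C) possible
2. Hence e : (((D ⊓ B) ⊔ ¬(∃r.F)) ⊓ C): not entailed.

No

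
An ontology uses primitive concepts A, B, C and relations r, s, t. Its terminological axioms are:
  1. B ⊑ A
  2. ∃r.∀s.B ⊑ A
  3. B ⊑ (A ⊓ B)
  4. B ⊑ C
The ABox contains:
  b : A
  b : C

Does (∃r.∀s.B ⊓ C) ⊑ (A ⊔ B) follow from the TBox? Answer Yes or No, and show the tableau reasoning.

1. (∃r.∀s.B ⊓ C) ⊑ (A ⊔ B)  ⇔  ((∃r.∀s.B ⊓ C) ⊓ (¬A ⊓ ¬B)) unsat w.r.t. T
   all branches close; clash {A, ¬A} at x₀
2. Hence (∃r.∀s.B ⊓ C) ⊑ (A ⊔ B): entailed.

Yes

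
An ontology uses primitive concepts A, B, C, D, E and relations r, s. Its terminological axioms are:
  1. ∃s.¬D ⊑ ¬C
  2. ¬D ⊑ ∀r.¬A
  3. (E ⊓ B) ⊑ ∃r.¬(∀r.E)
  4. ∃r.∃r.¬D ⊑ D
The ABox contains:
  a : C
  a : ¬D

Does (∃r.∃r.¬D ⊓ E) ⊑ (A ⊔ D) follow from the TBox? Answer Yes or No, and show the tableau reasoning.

1. (∃r.∃r.¬D ⊓ E) ⊑ (A ⊔ D)  ⇔  ((∃r.∃r.¬D ⊓ E) ⊓ (¬A ⊓ ¬D)) unsat w.r.t. T
   all branches close; clash {D, ¬D} at x₀
2. Hence (∃r.∃r.¬D ⊓ E) ⊑ (A ⊔ D): entailed.

Yes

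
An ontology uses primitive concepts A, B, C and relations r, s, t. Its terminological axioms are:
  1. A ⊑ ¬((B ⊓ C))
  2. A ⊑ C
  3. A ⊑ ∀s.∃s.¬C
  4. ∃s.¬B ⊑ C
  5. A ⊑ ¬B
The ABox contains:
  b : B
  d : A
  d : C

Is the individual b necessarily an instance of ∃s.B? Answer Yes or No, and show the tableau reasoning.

1. b : ∃s.B?  L(b) = {B} ∪ {∀s.¬B}
   open: L(b) ⊇ {B, ¬A, ∀s.B, ∀s.¬B} — b ∉ ∃s.B possible
2. Hence b : ∃s.B: not entailed.

No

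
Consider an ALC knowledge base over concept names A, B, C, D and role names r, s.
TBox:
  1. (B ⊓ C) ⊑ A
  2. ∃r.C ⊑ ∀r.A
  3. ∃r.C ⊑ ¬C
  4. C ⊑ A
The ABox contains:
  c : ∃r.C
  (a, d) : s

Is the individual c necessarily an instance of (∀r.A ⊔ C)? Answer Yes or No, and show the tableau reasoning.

1. c : (∀r.A ⊔ C)?  L(c) = {∃r.C} ∪ {(∃r.¬A ⊓ ¬C)}
   clash {A, ¬A} at an ∃-successor — c ∈ (∀r.A ⊔ C)
2. Hence c : (∀r.A ⊔ C): entailed.

Yes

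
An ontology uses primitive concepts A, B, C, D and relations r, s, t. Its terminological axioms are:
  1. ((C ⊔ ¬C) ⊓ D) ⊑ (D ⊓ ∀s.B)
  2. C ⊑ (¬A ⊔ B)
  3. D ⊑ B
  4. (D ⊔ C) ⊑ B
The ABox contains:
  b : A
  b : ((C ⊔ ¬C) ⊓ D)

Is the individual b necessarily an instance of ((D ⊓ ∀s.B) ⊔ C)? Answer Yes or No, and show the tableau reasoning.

Yes

1. b : ((D ⊓ ∀s.B) ⊔ C)?  L(b) = {A, ((C ⊔ ¬C) ⊓ D)} ∪ {((¬D ⊔ ∃s.¬B) ⊓ ¬C)}
   clash {B, ¬B} at an ∃-successor — b ∈ ((D ⊓ ∀s.B) ⊔ C)
2. Hence b : ((D ⊓ ∀s.B) ⊔ C): entailed.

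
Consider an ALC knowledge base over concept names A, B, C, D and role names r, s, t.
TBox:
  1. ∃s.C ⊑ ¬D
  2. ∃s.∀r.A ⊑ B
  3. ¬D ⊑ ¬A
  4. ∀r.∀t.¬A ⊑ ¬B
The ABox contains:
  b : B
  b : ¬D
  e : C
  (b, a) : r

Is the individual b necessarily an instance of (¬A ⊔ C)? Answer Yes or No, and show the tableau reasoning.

1. b : (¬A ⊔ C)?  L(b) = {B, ¬D} ∪ {(A ⊓ ¬C)}
   clash {A, ¬A} at b — b ∈ (¬A ⊔ C)
2. Hence b : (¬A ⊔ C): entailed.

Yes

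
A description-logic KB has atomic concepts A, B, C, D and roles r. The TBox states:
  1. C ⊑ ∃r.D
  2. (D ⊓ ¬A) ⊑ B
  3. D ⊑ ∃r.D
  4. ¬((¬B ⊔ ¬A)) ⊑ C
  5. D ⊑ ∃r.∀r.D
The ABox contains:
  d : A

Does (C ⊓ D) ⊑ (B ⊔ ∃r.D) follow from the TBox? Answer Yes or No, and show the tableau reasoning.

1. (C ⊓ D) ⊑ (B ⊔ ∃r.D)  ⇔  ((C ⊓ D) ⊓ (¬B ⊓ ∀r.¬D)) unsat w.r.t. T
   all branches close; clash {B, ¬B} at x₀
2. Hence (C ⊓ D) ⊑ (B ⊔ ∃r.D): entailed.

Yes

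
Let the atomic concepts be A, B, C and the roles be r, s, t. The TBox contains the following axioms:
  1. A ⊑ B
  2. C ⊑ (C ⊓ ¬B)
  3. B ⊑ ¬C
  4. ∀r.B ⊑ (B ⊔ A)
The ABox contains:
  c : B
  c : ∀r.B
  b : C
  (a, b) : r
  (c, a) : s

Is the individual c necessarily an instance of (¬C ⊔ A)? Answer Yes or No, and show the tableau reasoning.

1. c : (¬C ⊔ A)?  L(c) = {B, ∀r.B} ∪ {(C ⊓ ¬A)}
   clash {C, ¬C} at c — c ∈ (¬C ⊔ A)
2. Hence c : (¬C ⊔ A): entailed.

Yes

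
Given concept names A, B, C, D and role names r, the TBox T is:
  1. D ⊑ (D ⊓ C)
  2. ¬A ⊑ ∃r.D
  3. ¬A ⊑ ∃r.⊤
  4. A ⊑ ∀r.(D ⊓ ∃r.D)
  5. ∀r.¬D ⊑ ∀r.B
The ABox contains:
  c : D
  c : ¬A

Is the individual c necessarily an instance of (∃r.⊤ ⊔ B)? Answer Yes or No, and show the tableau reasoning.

1. c : (∃r.⊤ ⊔ B)?  L(c) = {D, ¬A} ∪ {(∀r.⊥ ⊓ ¬B)}
   clash ⊥ at an ∃-successor — c ∈ (∃r.⊤ ⊔ B)
2. Hence c : (∃r.⊤ ⊔ B): entailed.

Yes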